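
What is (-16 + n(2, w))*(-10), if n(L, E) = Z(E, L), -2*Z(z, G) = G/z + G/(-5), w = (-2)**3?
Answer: 627/4 ≈ 156.75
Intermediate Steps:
w = -8
Z(z, G) = G/10 - G/(2*z) (Z(z, G) = -(G/z + G/(-5))/2 = -(G/z + G*(-1/5))/2 = -(G/z - G/5)/2 = -(-G/5 + G/z)/2 = G/10 - G/(2*z))
n(L, E) = L*(-5 + E)/(10*E)
(-16 + n(2, w))*(-10) = (-16 + (1/10)*2*(-5 - 8)/(-8))*(-10) = (-16 + (1/10)*2*(-1/8)*(-13))*(-10) = (-16 + 13/40)*(-10) = -627/40*(-10) = 627/4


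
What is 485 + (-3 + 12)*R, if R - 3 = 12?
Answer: 620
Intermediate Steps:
R = 15 (R = 3 + 12 = 15)
485 + (-3 + 12)*R = 485 + (-3 + 12)*15 = 485 + 9*15 = 485 + 135 = 620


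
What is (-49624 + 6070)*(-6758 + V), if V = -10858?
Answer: 767247264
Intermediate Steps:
(-49624 + 6070)*(-6758 + V) = (-49624 + 6070)*(-6758 - 10858) = -43554*(-17616) = 767247264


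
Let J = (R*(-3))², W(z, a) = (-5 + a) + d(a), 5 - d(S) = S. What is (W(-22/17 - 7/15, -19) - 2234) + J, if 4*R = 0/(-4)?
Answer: -2234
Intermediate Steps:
R = 0 (R = (0/(-4))/4 = (0*(-¼))/4 = (¼)*0 = 0)
d(S) = 5 - S
W(z, a) = 0 (W(z, a) = (-5 + a) + (5 - a) = 0)
J = 0 (J = (0*(-3))² = 0² = 0)
(W(-22/17 - 7/15, -19) - 2234) + J = (0 - 2234) + 0 = -2234 + 0 = -2234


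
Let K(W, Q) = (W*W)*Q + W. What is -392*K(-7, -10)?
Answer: 194824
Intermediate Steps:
K(W, Q) = W + Q*W² (K(W, Q) = W²*Q + W = Q*W² + W = W + Q*W²)
-392*K(-7, -10) = -(-2744)*(1 - 10*(-7)) = -(-2744)*(1 + 70) = -(-2744)*71 = -392*(-497) = 194824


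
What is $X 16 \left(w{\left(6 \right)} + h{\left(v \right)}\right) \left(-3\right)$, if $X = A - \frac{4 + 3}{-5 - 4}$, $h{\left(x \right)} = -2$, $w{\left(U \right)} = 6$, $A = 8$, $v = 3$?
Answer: $- \frac{5056}{3} \approx -1685.3$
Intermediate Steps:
$X = \frac{79}{9}$ ($X = 8 - \frac{4 + 3}{-5 - 4} = 8 - \frac{7}{-9} = 8 - 7 \left(- \frac{1}{9}\right) = 8 - - \frac{7}{9} = 8 + \frac{7}{9} = \frac{79}{9} \approx 8.7778$)
$X 16 \left(w{\left(6 \right)} + h{\left(v \right)}\right) \left(-3\right) = \frac{79}{9} \cdot 16 \left(6 - 2\right) \left(-3\right) = \frac{1264 \cdot 4 \left(-3\right)}{9} = \frac{1264}{9} \left(-12\right) = - \frac{5056}{3}$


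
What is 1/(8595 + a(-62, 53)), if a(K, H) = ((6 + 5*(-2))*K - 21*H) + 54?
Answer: 1/7784 ≈ 0.00012847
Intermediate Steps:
a(K, H) = 54 - 21*H - 4*K (a(K, H) = ((6 - 10)*K - 21*H) + 54 = (-4*K - 21*H) + 54 = (-21*H - 4*K) + 54 = 54 - 21*H - 4*K)
1/(8595 + a(-62, 53)) = 1/(8595 + (54 - 21*53 - 4*(-62))) = 1/(8595 + (54 - 1113 + 248)) = 1/(8595 - 811) = 1/7784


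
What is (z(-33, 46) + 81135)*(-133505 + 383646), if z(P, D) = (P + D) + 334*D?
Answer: 24141608192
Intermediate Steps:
z(P, D) = P + 335*D (z(P, D) = (D + P) + 334*D = P + 335*D)
(z(-33, 46) + 81135)*(-133505 + 383646) = ((-33 + 335*46) + 81135)*(-133505 + 383646) = ((-33 + 15410) + 81135)*250141 = (15377 + 81135)*250141 = 96512*250141 = 24141608192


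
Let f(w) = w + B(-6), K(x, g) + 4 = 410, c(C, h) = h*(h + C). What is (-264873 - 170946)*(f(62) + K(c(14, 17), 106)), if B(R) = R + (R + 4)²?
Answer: -203091654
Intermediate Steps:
c(C, h) = h*(C + h)
K(x, g) = 406 (K(x, g) = -4 + 410 = 406)
B(R) = R + (4 + R)²
f(w) = -2 + w (f(w) = w + (-6 + (4 - 6)²) = w + (-6 + (-2)²) = w + (-6 + 4) = w - 2 = -2 + w)
(-264873 - 170946)*(f(62) + K(c(14, 17), 106)) = (-264873 - 170946)*((-2 + 62) + 406) = -435819*(60 + 406) = -435819*466 = -203091654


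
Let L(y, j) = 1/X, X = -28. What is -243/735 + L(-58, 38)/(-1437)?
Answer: -465553/1408260 ≈ -0.33059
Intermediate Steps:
L(y, j) = -1/28 (L(y, j) = 1/(-28) = -1/28)
-243/735 + L(-58, 38)/(-1437) = -243/735 - 1/28/(-1437) = -243*1/735 - 1/28*(-1/1437) = -81/245 + 1/40236 = -465553/1408260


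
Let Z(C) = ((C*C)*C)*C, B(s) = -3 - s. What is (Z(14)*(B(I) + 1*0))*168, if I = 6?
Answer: -58084992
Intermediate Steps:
Z(C) = C⁴ (Z(C) = (C²*C)*C = C³*C = C⁴)
(Z(14)*(B(I) + 1*0))*168 = (14⁴*((-3 - 1*6) + 1*0))*168 = (38416*((-3 - 6) + 0))*168 = (38416*(-9 + 0))*168 = (38416*(-9))*168 = -345744*168 = -58084992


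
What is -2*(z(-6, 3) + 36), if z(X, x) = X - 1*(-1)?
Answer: -62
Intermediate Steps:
z(X, x) = 1 + X (z(X, x) = X + 1 = 1 + X)
-2*(z(-6, 3) + 36) = -2*((1 - 6) + 36) = -2*(-5 + 36) = -2*31 = -62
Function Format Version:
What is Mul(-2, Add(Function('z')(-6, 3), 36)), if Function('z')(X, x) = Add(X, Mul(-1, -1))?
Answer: -62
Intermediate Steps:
Function('z')(X, x) = Add(1, X) (Function('z')(X, x) = Add(X, 1) = Add(1, X))
Mul(-2, Add(Function('z')(-6, 3), 36)) = Mul(-2, Add(Add(1, -6), 36)) = Mul(-2, Add(-5, 36)) = Mul(-2, 31) = -62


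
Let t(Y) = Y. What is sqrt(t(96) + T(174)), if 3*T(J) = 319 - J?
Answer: sqrt(1299)/3 ≈ 12.014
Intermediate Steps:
T(J) = 319/3 - J/3 (T(J) = (319 - J)/3 = 319/3 - J/3)
sqrt(t(96) + T(174)) = sqrt(96 + (319/3 - 1/3*174)) = sqrt(96 + (319/3 - 58)) = sqrt(96 + 145/3) = sqrt(433/3) = sqrt(1299)/3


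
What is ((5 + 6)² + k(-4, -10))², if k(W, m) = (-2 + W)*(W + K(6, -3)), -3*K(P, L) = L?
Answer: 19321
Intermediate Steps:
K(P, L) = -L/3
k(W, m) = (1 + W)*(-2 + W) (k(W, m) = (-2 + W)*(W - ⅓*(-3)) = (-2 + W)*(W + 1) = (-2 + W)*(1 + W) = (1 + W)*(-2 + W))
((5 + 6)² + k(-4, -10))² = ((5 + 6)² + (-2 + (-4)² - 1*(-4)))² = (11² + (-2 + 16 + 4))² = (121 + 18)² = 139² = 19321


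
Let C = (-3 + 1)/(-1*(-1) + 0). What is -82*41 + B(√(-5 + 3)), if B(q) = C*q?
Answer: -3362 - 2*I*√2 ≈ -3362.0 - 2.8284*I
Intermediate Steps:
C = -2 (C = -2/(1 + 0) = -2/1 = -2*1 = -2)
B(q) = -2*q
-82*41 + B(√(-5 + 3)) = -82*41 - 2*√(-5 + 3) = -3362 - 2*I*√2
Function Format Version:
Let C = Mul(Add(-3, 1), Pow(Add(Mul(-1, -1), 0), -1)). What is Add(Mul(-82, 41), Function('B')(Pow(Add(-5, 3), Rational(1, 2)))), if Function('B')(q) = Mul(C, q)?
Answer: Add(-3362, Mul(-2, I, Pow(2, Rational(1, 2)))) ≈ Add(-3362.0, Mul(-2.8284, I))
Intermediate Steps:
C = -2 (C = Mul(-2, Pow(Add(1, 0), -1)) = Mul(-2, Pow(1, -1)) = Mul(-2, 1) = -2)
Function('B')(q) = Mul(-2, q)
Add(Mul(-82, 41), Function('B')(Pow(Add(-5, 3), Rational(1, 2)))) = Add(Mul(-82, 41), Mul(-2, Pow(Add(-5, 3), Rational(1, 2)))) = Add(-3362, Mul(-2, Pow(-2, Rational(1, 2)))) = Add(-3362, Mul(-2, Mul(I, Pow(2, Rational(1, 2))))) = Add(-3362, Mul(-2, I, Pow(2, Rational(1, 2))))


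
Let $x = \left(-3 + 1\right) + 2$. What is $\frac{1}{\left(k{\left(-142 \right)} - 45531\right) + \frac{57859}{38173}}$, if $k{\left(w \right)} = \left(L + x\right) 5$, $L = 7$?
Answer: $- \frac{38173}{1736660949} \approx -2.1981 \cdot 10^{-5}$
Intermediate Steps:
$x = 0$ ($x = -2 + 2 = 0$)
$k{\left(w \right)} = 35$ ($k{\left(w \right)} = \left(7 + 0\right) 5 = 7 \cdot 5 = 35$)
$\frac{1}{\left(k{\left(-142 \right)} - 45531\right) + \frac{57859}{38173}} = \frac{1}{\left(35 - 45531\right) + \frac{57859}{38173}} = \frac{1}{\left(35 - 45531\right) + 57859 \cdot \frac{1}{38173}} = \frac{1}{-45496 + \frac{57859}{38173}} = \frac{1}{- \frac{1736660949}{38173}} = - \frac{38173}{1736660949}$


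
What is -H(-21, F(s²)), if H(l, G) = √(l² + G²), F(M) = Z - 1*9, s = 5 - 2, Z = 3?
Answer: -3*√53 ≈ -21.840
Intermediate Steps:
s = 3
F(M) = -6 (F(M) = 3 - 1*9 = 3 - 9 = -6)
H(l, G) = √(G² + l²)
-H(-21, F(s²)) = -√((-6)² + (-21)²) = -√(36 + 441) = -√477 = -3*√53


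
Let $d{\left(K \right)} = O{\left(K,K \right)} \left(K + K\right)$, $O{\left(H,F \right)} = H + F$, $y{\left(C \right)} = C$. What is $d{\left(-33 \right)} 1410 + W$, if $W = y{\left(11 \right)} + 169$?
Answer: $6142140$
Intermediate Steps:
$O{\left(H,F \right)} = F + H$
$d{\left(K \right)} = 4 K^{2}$ ($d{\left(K \right)} = \left(K + K\right) \left(K + K\right) = 2 K 2 K = 4 K^{2}$)
$W = 180$ ($W = 11 + 169 = 180$)
$d{\left(-33 \right)} 1410 + W = 4 \left(-33\right)^{2} \cdot 1410 + 180 = 4 \cdot 1089 \cdot 1410 + 180 = 4356 \cdot 1410 + 180 = 6141960 + 180 = 6142140$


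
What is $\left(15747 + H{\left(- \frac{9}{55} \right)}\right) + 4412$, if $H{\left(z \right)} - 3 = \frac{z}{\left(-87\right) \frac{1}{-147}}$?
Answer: $\frac{32157949}{1595} \approx 20162.0$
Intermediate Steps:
$H{\left(z \right)} = 3 + \frac{49 z}{29}$ ($H{\left(z \right)} = 3 + \frac{z}{\left(-87\right) \frac{1}{-147}} = 3 + \frac{z}{\left(-87\right) \left(- \frac{1}{147}\right)} = 3 + \frac{z}{\frac{29}{49}} = 3 + z \frac{49}{29} = 3 + \frac{49 z}{29}$)
$\left(15747 + H{\left(- \frac{9}{55} \right)}\right) + 4412 = \left(15747 + \left(3 + \frac{49 \left(- \frac{9}{55}\right)}{29}\right)\right) + 4412 = \left(15747 + \left(3 + \frac{49 \left(\left(-9\right) \frac{1}{55}\right)}{29}\right)\right) + 4412 = \left(15747 + \left(3 + \frac{49}{29} \left(- \frac{9}{55}\right)\right)\right) + 4412 = \left(15747 + \left(3 - \frac{441}{1595}\right)\right) + 4412 = \left(15747 + \frac{4344}{1595}\right) + 4412 = \frac{25120809}{1595} + 4412 = \frac{32157949}{1595}$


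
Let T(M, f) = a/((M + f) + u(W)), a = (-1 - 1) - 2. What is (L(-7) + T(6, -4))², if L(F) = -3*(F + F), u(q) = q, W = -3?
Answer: 2116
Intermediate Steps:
L(F) = -6*F
a = -4 (a = -2 - 2 = -4)
T(M, f) = -4/(-3 + M + f) (T(M, f) = -4/((M + f) - 3) = -4/(-3 + M + f))
(L(-7) + T(6, -4))² = (-6*(-7) - 4/(-3 + 6 - 4))² = (42 - 4/(-1))² = (42 - 4*(-1))² = (42 + 4)² = 46² = 2116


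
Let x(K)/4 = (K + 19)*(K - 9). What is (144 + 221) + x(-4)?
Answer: -415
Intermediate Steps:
x(K) = 4*(-9 + K)*(19 + K) (x(K) = 4*((K + 19)*(K - 9)) = 4*((19 + K)*(-9 + K)) = 4*((-9 + K)*(19 + K)) = 4*(-9 + K)*(19 + K))
(144 + 221) + x(-4) = (144 + 221) + (-684 + 4*(-4)**2 + 40*(-4)) = 365 + (-684 + 4*16 - 160) = 365 + (-684 + 64 - 160) = 365 - 780 = -415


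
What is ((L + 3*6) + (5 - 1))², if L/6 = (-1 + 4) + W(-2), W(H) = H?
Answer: 784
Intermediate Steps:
L = 6 (L = 6*((-1 + 4) - 2) = 6*(3 - 2) = 6*1 = 6)
((L + 3*6) + (5 - 1))² = ((6 + 3*6) + (5 - 1))² = ((6 + 18) + 4)² = (24 + 4)² = 28² = 784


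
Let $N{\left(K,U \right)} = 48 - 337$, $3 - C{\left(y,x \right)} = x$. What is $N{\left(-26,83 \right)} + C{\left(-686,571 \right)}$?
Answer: $-857$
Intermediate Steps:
$C{\left(y,x \right)} = 3 - x$
$N{\left(K,U \right)} = -289$ ($N{\left(K,U \right)} = 48 - 337 = -289$)
$N{\left(-26,83 \right)} + C{\left(-686,571 \right)} = -289 + \left(3 - 571\right) = -289 - 568 = -857$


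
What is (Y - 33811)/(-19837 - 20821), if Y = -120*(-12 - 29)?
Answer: 28891/40658 ≈ 0.71059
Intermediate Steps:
Y = 4920 (Y = -120*(-41) = -15*(-328) = 4920)
(Y - 33811)/(-19837 - 20821) = (4920 - 33811)/(-19837 - 20821) = -28891/(-40658) = -28891*(-1/40658) = 28891/40658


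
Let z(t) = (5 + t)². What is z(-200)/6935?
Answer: 7605/1387 ≈ 5.4831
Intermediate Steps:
z(-200)/6935 = (5 - 200)²/6935 = (-195)²*(1/6935) = 38025*(1/6935) = 7605/1387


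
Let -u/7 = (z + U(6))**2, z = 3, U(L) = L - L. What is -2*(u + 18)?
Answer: 90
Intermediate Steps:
U(L) = 0
u = -63 (u = -7*(3 + 0)**2 = -7*3**2 = -7*9 = -63)
-2*(u + 18) = -2*(-63 + 18) = -2*(-45) = 90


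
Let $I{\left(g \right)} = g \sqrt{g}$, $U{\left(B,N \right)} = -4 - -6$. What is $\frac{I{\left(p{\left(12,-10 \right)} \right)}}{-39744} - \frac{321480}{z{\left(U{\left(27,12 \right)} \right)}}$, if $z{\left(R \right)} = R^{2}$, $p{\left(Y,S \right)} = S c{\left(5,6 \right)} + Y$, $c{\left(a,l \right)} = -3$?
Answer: $-80370 - \frac{7 \sqrt{42}}{6624} \approx -80370.0$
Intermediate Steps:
$U{\left(B,N \right)} = 2$ ($U{\left(B,N \right)} = -4 + 6 = 2$)
$p{\left(Y,S \right)} = Y - 3 S$ ($p{\left(Y,S \right)} = S \left(-3\right) + Y = - 3 S + Y = Y - 3 S$)
$I{\left(g \right)} = g^{\frac{3}{2}}$
$\frac{I{\left(p{\left(12,-10 \right)} \right)}}{-39744} - \frac{321480}{z{\left(U{\left(27,12 \right)} \right)}} = \frac{\left(12 - -30\right)^{\frac{3}{2}}}{-39744} - \frac{321480}{2^{2}} = \left(12 + 30\right)^{\frac{3}{2}} \left(- \frac{1}{39744}\right) - \frac{321480}{4} = 42^{\frac{3}{2}} \left(- \frac{1}{39744}\right) - 80370 = 42 \sqrt{42} \left(- \frac{1}{39744}\right) - 80370 = - \frac{7 \sqrt{42}}{6624} - 80370 = -80370 - \frac{7 \sqrt{42}}{6624}$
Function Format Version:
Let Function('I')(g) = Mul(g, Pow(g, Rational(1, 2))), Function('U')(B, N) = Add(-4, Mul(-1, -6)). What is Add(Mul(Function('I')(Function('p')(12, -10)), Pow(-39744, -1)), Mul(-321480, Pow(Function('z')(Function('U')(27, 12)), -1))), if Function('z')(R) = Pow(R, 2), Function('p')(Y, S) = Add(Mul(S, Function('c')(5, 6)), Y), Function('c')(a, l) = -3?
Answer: Add(-80370, Mul(Rational(-7, 6624), Pow(42, Rational(1, 2)))) ≈ -80370.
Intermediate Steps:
Function('U')(B, N) = 2 (Function('U')(B, N) = Add(-4, 6) = 2)
Function('p')(Y, S) = Add(Y, Mul(-3, S)) (Function('p')(Y, S) = Add(Mul(S, -3), Y) = Add(Mul(-3, S), Y) = Add(Y, Mul(-3, S)))
Function('I')(g) = Pow(g, Rational(3, 2))
Add(Mul(Function('I')(Function('p')(12, -10)), Pow(-39744, -1)), Mul(-321480, Pow(Function('z')(Function('U')(27, 12)), -1))) = Add(Mul(Pow(Add(12, Mul(-3, -10)), Rational(3, 2)), Pow(-39744, -1)), Mul(-321480, Pow(Pow(2, 2), -1))) = Add(Mul(Pow(Add(12, 30), Rational(3, 2)), Rational(-1, 39744)), Mul(-321480, Pow(4, -1))) = Add(Mul(Pow(42, Rational(3, 2)), Rational(-1, 39744)), Mul(-321480, Rational(1, 4))) = Add(Mul(Mul(42, Pow(42, Rational(1, 2))), Rational(-1, 39744)), -80370) = Add(Mul(Rational(-7, 6624), Pow(42, Rational(1, 2))), -80370) = Add(-80370, Mul(Rational(-7, 6624), Pow(42, Rational(1, 2))))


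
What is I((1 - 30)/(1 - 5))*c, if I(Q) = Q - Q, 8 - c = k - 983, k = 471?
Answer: 0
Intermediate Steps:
c = 520 (c = 8 - (471 - 983) = 8 - 1*(-512) = 8 + 512 = 520)
I(Q) = 0
I((1 - 30)/(1 - 5))*c = 0*520 = 0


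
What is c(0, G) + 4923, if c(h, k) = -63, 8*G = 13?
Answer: 4860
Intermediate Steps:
G = 13/8 (G = (⅛)*13 = 13/8 ≈ 1.6250)
c(0, G) + 4923 = -63 + 4923 = 4860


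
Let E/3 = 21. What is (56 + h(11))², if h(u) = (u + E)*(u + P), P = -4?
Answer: 329476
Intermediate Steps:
E = 63 (E = 3*21 = 63)
h(u) = (-4 + u)*(63 + u) (h(u) = (u + 63)*(u - 4) = (63 + u)*(-4 + u) = (-4 + u)*(63 + u))
(56 + h(11))² = (56 + (-252 + 11² + 59*11))² = (56 + (-252 + 121 + 649))² = (56 + 518)² = 574² = 329476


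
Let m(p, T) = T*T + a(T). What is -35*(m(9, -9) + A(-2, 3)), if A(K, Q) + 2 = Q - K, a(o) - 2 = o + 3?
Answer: -2800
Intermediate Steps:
a(o) = 5 + o (a(o) = 2 + (o + 3) = 2 + (3 + o) = 5 + o)
m(p, T) = 5 + T + T² (m(p, T) = T*T + (5 + T) = T² + (5 + T) = 5 + T + T²)
A(K, Q) = -2 + Q - K (A(K, Q) = -2 + (Q - K) = -2 + Q - K)
-35*(m(9, -9) + A(-2, 3)) = -35*((5 - 9 + (-9)²) + (-2 + 3 - 1*(-2))) = -35*((5 - 9 + 81) + (-2 + 3 + 2)) = -35*(77 + 3) = -35*80 = -2800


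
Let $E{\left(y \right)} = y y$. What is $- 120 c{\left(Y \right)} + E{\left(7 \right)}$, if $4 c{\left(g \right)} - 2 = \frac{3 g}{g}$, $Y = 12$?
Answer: $-101$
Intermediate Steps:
$E{\left(y \right)} = y^{2}$
$c{\left(g \right)} = \frac{5}{4}$ ($c{\left(g \right)} = \frac{1}{2} + \frac{3 g \frac{1}{g}}{4} = \frac{1}{2} + \frac{1}{4} \cdot 3 = \frac{1}{2} + \frac{3}{4} = \frac{5}{4}$)
$- 120 c{\left(Y \right)} + E{\left(7 \right)} = \left(-120\right) \frac{5}{4} + 7^{2} = -150 + 49 = -101$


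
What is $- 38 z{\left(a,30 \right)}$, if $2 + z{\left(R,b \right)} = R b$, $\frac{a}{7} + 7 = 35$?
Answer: $-223364$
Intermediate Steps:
$a = 196$ ($a = -49 + 7 \cdot 35 = -49 + 245 = 196$)
$z{\left(R,b \right)} = -2 + R b$
$- 38 z{\left(a,30 \right)} = - 38 \left(-2 + 196 \cdot 30\right) = - 38 \left(-2 + 5880\right) = \left(-38\right) 5878 = -223364$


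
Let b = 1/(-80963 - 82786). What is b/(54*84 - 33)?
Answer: -1/737361747 ≈ -1.3562e-9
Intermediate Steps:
b = -1/163749 (b = 1/(-163749) = -1/163749 ≈ -6.1069e-6)
b/(54*84 - 33) = -1/(163749*(54*84 - 33)) = -1/(163749*(4536 - 33)) = -1/163749/4503 = -1/163749*1/4503 = -1/737361747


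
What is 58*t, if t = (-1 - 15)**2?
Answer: 14848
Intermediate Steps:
t = 256 (t = (-16)**2 = 256)
58*t = 58*256 = 14848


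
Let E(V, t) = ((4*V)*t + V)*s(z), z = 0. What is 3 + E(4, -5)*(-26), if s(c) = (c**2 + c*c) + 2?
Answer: 3955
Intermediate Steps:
s(c) = 2 + 2*c**2 (s(c) = (c**2 + c**2) + 2 = 2*c**2 + 2 = 2 + 2*c**2)
E(V, t) = 2*V + 8*V*t (E(V, t) = ((4*V)*t + V)*(2 + 2*0**2) = (4*V*t + V)*(2 + 2*0) = (V + 4*V*t)*(2 + 0) = (V + 4*V*t)*2 = 2*V + 8*V*t)
3 + E(4, -5)*(-26) = 3 + (2*4*(1 + 4*(-5)))*(-26) = 3 + (2*4*(1 - 20))*(-26) = 3 + (2*4*(-19))*(-26) = 3 - 152*(-26) = 3 + 3952 = 3955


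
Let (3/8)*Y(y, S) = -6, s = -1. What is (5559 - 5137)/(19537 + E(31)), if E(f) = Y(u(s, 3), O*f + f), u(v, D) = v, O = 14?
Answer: 422/19521 ≈ 0.021618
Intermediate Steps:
Y(y, S) = -16 (Y(y, S) = (8/3)*(-6) = -16)
E(f) = -16
(5559 - 5137)/(19537 + E(31)) = (5559 - 5137)/(19537 - 16) = 422/19521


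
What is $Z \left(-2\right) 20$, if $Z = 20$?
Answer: $-800$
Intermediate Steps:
$Z \left(-2\right) 20 = 20 \left(-2\right) 20 = \left(-40\right) 20 = -800$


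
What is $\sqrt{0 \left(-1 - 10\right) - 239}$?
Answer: $i \sqrt{239} \approx 15.46 i$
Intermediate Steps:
$\sqrt{0 \left(-1 - 10\right) - 239} = \sqrt{0 \left(-11\right) - 239} = \sqrt{0 - 239} = \sqrt{-239} = i \sqrt{239}$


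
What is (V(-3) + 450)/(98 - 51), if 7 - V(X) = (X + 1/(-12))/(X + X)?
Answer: 32867/3384 ≈ 9.7125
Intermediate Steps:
V(X) = 7 - (-1/12 + X)/(2*X) (V(X) = 7 - (X + 1/(-12))/(X + X) = 7 - (X - 1/12)/(2*X) = 7 - (-1/12 + X)*1/(2*X) = 7 - (-1/12 + X)/(2*X))
(V(-3) + 450)/(98 - 51) = ((1/24)*(1 + 156*(-3))/(-3) + 450)/(98 - 51) = ((1/24)*(-⅓)*(1 - 468) + 450)/47 = ((1/24)*(-⅓)*(-467) + 450)*(1/47) = (467/72 + 450)*(1/47) = (32867/72)*(1/47) = 32867/3384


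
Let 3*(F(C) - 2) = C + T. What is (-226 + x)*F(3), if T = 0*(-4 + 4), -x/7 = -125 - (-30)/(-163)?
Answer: 317991/163 ≈ 1950.9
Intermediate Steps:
x = 142835/163 (x = -7*(-125 - (-30)/(-163)) = -7*(-125 - (-30)*(-1)/163) = -7*(-125 - 1*30/163) = -7*(-125 - 30/163) = -7*(-20405/163) = 142835/163 ≈ 876.29)
T = 0 (T = 0*0 = 0)
F(C) = 2 + C/3 (F(C) = 2 + (C + 0)/3 = 2 + C/3)
(-226 + x)*F(3) = (-226 + 142835/163)*(2 + (1/3)*3) = 105997*(2 + 1)/163 = (105997/163)*3 = 317991/163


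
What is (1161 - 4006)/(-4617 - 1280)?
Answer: 2845/5897 ≈ 0.48245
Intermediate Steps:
(1161 - 4006)/(-4617 - 1280) = -2845/(-5897) = -2845*(-1/5897) = 2845/5897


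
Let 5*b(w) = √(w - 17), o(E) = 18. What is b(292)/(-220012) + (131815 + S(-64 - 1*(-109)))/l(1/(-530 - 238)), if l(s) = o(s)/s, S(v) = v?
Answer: -32965/3456 - √11/220012 ≈ -9.5385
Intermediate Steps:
l(s) = 18/s
b(w) = √(-17 + w)/5 (b(w) = √(w - 17)/5 = √(-17 + w)/5)
b(292)/(-220012) + (131815 + S(-64 - 1*(-109)))/l(1/(-530 - 238)) = (√(-17 + 292)/5)/(-220012) + (131815 + (-64 - 1*(-109)))/((18/(1/(-530 - 238)))) = (√275/5)*(-1/220012) + (131815 + (-64 + 109))/((18/(1/(-768)))) = ((5*√11)/5)*(-1/220012) + (131815 + 45)/((18/(-1/768))) = √11*(-1/220012) + 131860/((18*(-768))) = -√11/220012 + 131860/(-13824) = -√11/220012 + 131860*(-1/13824) = -√11/220012 - 32965/3456 = -32965/3456 - √11/220012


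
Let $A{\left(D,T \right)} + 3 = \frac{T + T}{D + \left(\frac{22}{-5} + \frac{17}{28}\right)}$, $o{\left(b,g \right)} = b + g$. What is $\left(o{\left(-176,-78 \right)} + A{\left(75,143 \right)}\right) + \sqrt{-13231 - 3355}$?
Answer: $- \frac{2521993}{9969} + i \sqrt{16586} \approx -252.98 + 128.79 i$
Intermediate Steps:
$A{\left(D,T \right)} = -3 + \frac{2 T}{- \frac{531}{140} + D}$ ($A{\left(D,T \right)} = -3 + \frac{T + T}{D + \left(\frac{22}{-5} + \frac{17}{28}\right)} = -3 + \frac{2 T}{D + \left(22 \left(- \frac{1}{5}\right) + 17 \cdot \frac{1}{28}\right)} = -3 + \frac{2 T}{D + \left(- \frac{22}{5} + \frac{17}{28}\right)} = -3 + \frac{2 T}{D - \frac{531}{140}} = -3 + \frac{2 T}{- \frac{531}{140} + D}$)
$\left(o{\left(-176,-78 \right)} + A{\left(75,143 \right)}\right) + \sqrt{-13231 - 3355} = \left(\left(-176 - 78\right) + \frac{1593 - 31500 + 280 \cdot 143}{-531 + 140 \cdot 75}\right) + \sqrt{-13231 - 3355} = \left(-254 + \frac{1593 - 31500 + 40040}{-531 + 10500}\right) + \sqrt{-16586} = \left(-254 + \frac{1}{9969} \cdot 10133\right) + i \sqrt{16586} = \left(-254 + \frac{10133}{9969}\right) + i \sqrt{16586} = - \frac{2521993}{9969} + i \sqrt{16586}$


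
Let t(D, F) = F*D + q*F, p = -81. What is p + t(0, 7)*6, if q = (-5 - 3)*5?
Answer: -1761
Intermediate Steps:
q = -40 (q = -8*5 = -40)
t(D, F) = -40*F + D*F (t(D, F) = F*D - 40*F = D*F - 40*F = -40*F + D*F)
p + t(0, 7)*6 = -81 + (7*(-40 + 0))*6 = -81 + (7*(-40))*6 = -81 - 280*6 = -81 - 1680 = -1761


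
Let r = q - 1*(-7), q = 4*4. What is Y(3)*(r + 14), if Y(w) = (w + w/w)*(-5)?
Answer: -740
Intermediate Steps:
q = 16
Y(w) = -5 - 5*w (Y(w) = (w + 1)*(-5) = (1 + w)*(-5) = -5 - 5*w)
r = 23 (r = 16 - 1*(-7) = 16 + 7 = 23)
Y(3)*(r + 14) = (-5 - 5*3)*(23 + 14) = (-5 - 15)*37 = -20*37 = -740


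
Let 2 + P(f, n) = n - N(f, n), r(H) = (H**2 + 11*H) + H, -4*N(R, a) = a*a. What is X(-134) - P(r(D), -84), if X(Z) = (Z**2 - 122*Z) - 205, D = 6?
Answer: 32421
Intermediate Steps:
N(R, a) = -a**2/4 (N(R, a) = -a*a/4 = -a**2/4)
r(H) = H**2 + 12*H
P(f, n) = -2 + n + n**2/4 (P(f, n) = -2 + (n - (-1)*n**2/4) = -2 + (n + n**2/4) = -2 + n + n**2/4)
X(Z) = -205 + Z**2 - 122*Z
X(-134) - P(r(D), -84) = (-205 + (-134)**2 - 122*(-134)) - (-2 - 84 + (1/4)*(-84)**2) = (-205 + 17956 + 16348) - (-2 - 84 + (1/4)*7056) = 34099 - (-2 - 84 + 1764) = 34099 - 1*1678 = 34099 - 1678 = 32421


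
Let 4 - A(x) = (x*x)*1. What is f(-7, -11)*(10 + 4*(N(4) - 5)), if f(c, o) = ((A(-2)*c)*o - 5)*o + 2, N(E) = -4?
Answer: -1482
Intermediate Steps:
A(x) = 4 - x**2 (A(x) = 4 - x*x = 4 - x**2)
f(c, o) = 2 - 5*o (f(c, o) = (((4 - 1*(-2)**2)*c)*o - 5)*o + 2 = (((4 - 1*4)*c)*o - 5)*o + 2 = (((4 - 4)*c)*o - 5)*o + 2 = ((0*c)*o - 5)*o + 2 = (0*o - 5)*o + 2 = (0 - 5)*o + 2 = -5*o + 2 = 2 - 5*o)
f(-7, -11)*(10 + 4*(N(4) - 5)) = (2 - 5*(-11))*(10 + 4*(-4 - 5)) = (2 + 55)*(10 + 4*(-9)) = 57*(10 - 36) = 57*(-26) = -1482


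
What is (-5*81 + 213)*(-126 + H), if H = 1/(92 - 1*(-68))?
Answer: 120954/5 ≈ 24191.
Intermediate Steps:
H = 1/160 (H = 1/(92 + 68) = 1/160 ≈ 0.0062500)
(-5*81 + 213)*(-126 + H) = (-5*81 + 213)*(-126 + 1/160) = (-405 + 213)*(-20159/160) = -192*(-20159/160) = 120954/5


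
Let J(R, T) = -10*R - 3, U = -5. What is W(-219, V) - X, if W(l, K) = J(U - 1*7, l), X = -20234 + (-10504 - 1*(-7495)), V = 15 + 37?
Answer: 23360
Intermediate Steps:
V = 52
J(R, T) = -3 - 10*R
X = -23243 (X = -20234 + (-10504 + 7495) = -20234 - 3009 = -23243)
W(l, K) = 117 (W(l, K) = -3 - 10*(-5 - 1*7) = -3 - 10*(-5 - 7) = -3 - 10*(-12) = -3 + 120 = 117)
W(-219, V) - X = 117 - 1*(-23243) = 117 + 23243 = 23360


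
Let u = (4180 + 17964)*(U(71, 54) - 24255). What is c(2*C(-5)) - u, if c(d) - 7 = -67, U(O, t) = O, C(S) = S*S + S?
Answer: 535530436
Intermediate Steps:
C(S) = S + S² (C(S) = S² + S = S + S²)
c(d) = -60 (c(d) = 7 - 67 = -60)
u = -535530496 (u = (4180 + 17964)*(71 - 24255) = 22144*(-24184) = -535530496)
c(2*C(-5)) - u = -60 - 1*(-535530496) = -60 + 535530496 = 535530436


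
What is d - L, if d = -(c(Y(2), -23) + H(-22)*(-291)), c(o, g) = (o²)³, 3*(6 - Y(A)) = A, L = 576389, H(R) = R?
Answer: -441631855/729 ≈ -6.0581e+5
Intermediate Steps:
Y(A) = 6 - A/3
c(o, g) = o⁶
d = -21444274/729 (d = -((6 - ⅓*2)⁶ - 22*(-291)) = -((6 - ⅔)⁶ + 6402) = -((16/3)⁶ + 6402) = -(16777216/729 + 6402) = -1*21444274/729 = -21444274/729 ≈ -29416.)
d - L = -21444274/729 - 1*576389 = -21444274/729 - 576389 = -441631855/729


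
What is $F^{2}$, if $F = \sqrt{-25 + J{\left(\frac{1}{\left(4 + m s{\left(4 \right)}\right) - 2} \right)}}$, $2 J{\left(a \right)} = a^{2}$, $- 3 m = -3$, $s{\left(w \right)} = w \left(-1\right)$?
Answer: $- \frac{199}{8} \approx -24.875$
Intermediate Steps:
$s{\left(w \right)} = - w$
$m = 1$ ($m = \left(- \frac{1}{3}\right) \left(-3\right) = 1$)
$J{\left(a \right)} = \frac{a^{2}}{2}$
$F = \frac{i \sqrt{398}}{4}$ ($F = \sqrt{-25 + \frac{\left(\frac{1}{\left(4 + 1 \left(\left(-1\right) 4\right)\right) - 2}\right)^{2}}{2}} = \sqrt{-25 + \frac{\left(\frac{1}{\left(4 + 1 \left(-4\right)\right) - 2}\right)^{2}}{2}} = \sqrt{-25 + \frac{\left(\frac{1}{\left(4 - 4\right) - 2}\right)^{2}}{2}} = \sqrt{-25 + \frac{\left(\frac{1}{0 - 2}\right)^{2}}{2}} = \sqrt{-25 + \frac{\left(\frac{1}{-2}\right)^{2}}{2}} = \sqrt{-25 + \frac{\left(- \frac{1}{2}\right)^{2}}{2}} = \sqrt{-25 + \frac{1}{2} \cdot \frac{1}{4}} = \sqrt{-25 + \frac{1}{8}} = \sqrt{- \frac{199}{8}} = \frac{i \sqrt{398}}{4} \approx 4.9875 i$)
$F^{2} = \left(\frac{i \sqrt{398}}{4}\right)^{2} = - \frac{199}{8}$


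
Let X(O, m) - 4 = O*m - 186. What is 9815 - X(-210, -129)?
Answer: -17093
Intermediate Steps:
X(O, m) = -182 + O*m (X(O, m) = 4 + (O*m - 186) = 4 + (-186 + O*m) = -182 + O*m)
9815 - X(-210, -129) = 9815 - (-182 - 210*(-129)) = 9815 - (-182 + 27090) = 9815 - 1*26908 = 9815 - 26908 = -17093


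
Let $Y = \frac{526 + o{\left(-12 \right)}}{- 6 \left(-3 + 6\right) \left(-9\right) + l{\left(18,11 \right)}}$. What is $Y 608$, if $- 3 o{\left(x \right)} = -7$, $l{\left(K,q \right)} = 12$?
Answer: $\frac{481840}{261} \approx 1846.1$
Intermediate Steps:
$o{\left(x \right)} = \frac{7}{3}$ ($o{\left(x \right)} = \left(- \frac{1}{3}\right) \left(-7\right) = \frac{7}{3}$)
$Y = \frac{1585}{522}$ ($Y = \frac{526 + \frac{7}{3}}{- 6 \left(-3 + 6\right) \left(-9\right) + 12} = \frac{1585}{3 \left(\left(-6\right) 3 \left(-9\right) + 12\right)} = \frac{1585}{3 \left(\left(-18\right) \left(-9\right) + 12\right)} = \frac{1585}{3 \left(162 + 12\right)} = \frac{1585}{3 \cdot 174} = \frac{1585}{3} \cdot \frac{1}{174} = \frac{1585}{522} \approx 3.0364$)
$Y 608 = \frac{1585}{522} \cdot 608 = \frac{481840}{261}$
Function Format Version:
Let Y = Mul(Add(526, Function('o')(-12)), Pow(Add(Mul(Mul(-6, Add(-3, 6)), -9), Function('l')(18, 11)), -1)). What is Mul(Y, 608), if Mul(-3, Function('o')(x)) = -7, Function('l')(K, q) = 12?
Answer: Rational(481840, 261) ≈ 1846.1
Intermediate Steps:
Function('o')(x) = Rational(7, 3) (Function('o')(x) = Mul(Rational(-1, 3), -7) = Rational(7, 3))
Y = Rational(1585, 522) (Y = Mul(Add(526, Rational(7, 3)), Pow(Add(Mul(Mul(-6, Add(-3, 6)), -9), 12), -1)) = Mul(Rational(1585, 3), Pow(Add(Mul(Mul(-6, 3), -9), 12), -1)) = Mul(Rational(1585, 3), Pow(Add(Mul(-18, -9), 12), -1)) = Mul(Rational(1585, 3), Pow(Add(162, 12), -1)) = Mul(Rational(1585, 3), Pow(174, -1)) = Mul(Rational(1585, 3), Rational(1, 174)) = Rational(1585, 522) ≈ 3.0364)
Mul(Y, 608) = Mul(Rational(1585, 522), 608) = Rational(481840, 261)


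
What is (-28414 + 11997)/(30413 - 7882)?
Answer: -16417/22531 ≈ -0.72864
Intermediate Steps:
(-28414 + 11997)/(30413 - 7882) = -16417/22531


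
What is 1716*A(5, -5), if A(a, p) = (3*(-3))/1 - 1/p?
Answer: -75504/5 ≈ -15101.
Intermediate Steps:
A(a, p) = -9 - 1/p (A(a, p) = -9*1 - 1/p = -9 - 1/p)
1716*A(5, -5) = 1716*(-9 - 1/(-5)) = 1716*(-9 - 1*(-⅕)) = 1716*(-9 + ⅕) = 1716*(-44/5) = -75504/5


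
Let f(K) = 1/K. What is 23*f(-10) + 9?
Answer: 67/10 ≈ 6.7000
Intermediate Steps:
23*f(-10) + 9 = 23/(-10) + 9 = 23*(-⅒) + 9 = -23/10 + 9 = 67/10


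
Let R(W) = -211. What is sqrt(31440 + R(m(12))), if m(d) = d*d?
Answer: sqrt(31229) ≈ 176.72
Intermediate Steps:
m(d) = d**2
sqrt(31440 + R(m(12))) = sqrt(31440 - 211) = sqrt(31229)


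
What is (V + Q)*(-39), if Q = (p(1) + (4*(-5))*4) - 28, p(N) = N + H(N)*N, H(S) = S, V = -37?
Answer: 5577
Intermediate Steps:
p(N) = N + N**2 (p(N) = N + N*N = N + N**2)
Q = -106 (Q = (1*(1 + 1) + (4*(-5))*4) - 28 = (1*2 - 20*4) - 28 = (2 - 80) - 28 = -78 - 28 = -106)
(V + Q)*(-39) = (-37 - 106)*(-39) = -143*(-39) = 5577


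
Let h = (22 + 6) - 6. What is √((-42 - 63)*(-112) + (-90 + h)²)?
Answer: 128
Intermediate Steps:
h = 22 (h = 28 - 6 = 22)
√((-42 - 63)*(-112) + (-90 + h)²) = √((-42 - 63)*(-112) + (-90 + 22)²) = √(-105*(-112) + (-68)²) = √(11760 + 4624) = √16384 = 128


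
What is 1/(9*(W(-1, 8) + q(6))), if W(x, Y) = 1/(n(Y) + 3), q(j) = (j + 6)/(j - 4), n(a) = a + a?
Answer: 19/1035 ≈ 0.018357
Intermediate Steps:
n(a) = 2*a
q(j) = (6 + j)/(-4 + j)
W(x, Y) = 1/(3 + 2*Y) (W(x, Y) = 1/(2*Y + 3) = 1/(3 + 2*Y))
1/(9*(W(-1, 8) + q(6))) = 1/(9*(1/(3 + 2*8) + (6 + 6)/(-4 + 6))) = 1/(9*(1/(3 + 16) + 12/2)) = 1/(9*(1/19 + (½)*12)) = 1/(9*(1/19 + 6)) = 1/(9*(115/19)) = 1/(1035/19) = 19/1035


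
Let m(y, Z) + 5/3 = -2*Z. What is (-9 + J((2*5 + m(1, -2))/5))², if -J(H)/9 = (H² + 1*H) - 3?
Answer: 2172676/625 ≈ 3476.3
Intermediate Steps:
m(y, Z) = -5/3 - 2*Z
J(H) = 27 - 9*H - 9*H² (J(H) = -9*((H² + 1*H) - 3) = -9*((H² + H) - 3) = -9*((H + H²) - 3) = -9*(-3 + H + H²) = 27 - 9*H - 9*H²)
(-9 + J((2*5 + m(1, -2))/5))² = (-9 + (27 - 9*(2*5 + (-5/3 - 2*(-2)))/5 - 9*(2*5 + (-5/3 - 2*(-2)))²/25))² = (-9 + (27 - 9*(10 + (-5/3 + 4))/5 - 9*(10 + (-5/3 + 4))²/25))² = (-9 + (27 - 9*(10 + 7/3)/5 - 9*(10 + 7/3)²/25))² = (-9 + (27 - 111/5 - 9*((37/3)*(⅕))²))² = (-9 + (27 - 9*37/15 - 9*(37/15)²))² = (-9 + (27 - 111/5 - 9*1369/225))² = (-9 + (27 - 111/5 - 1369/25))² = (-9 - 1249/25)² = (-1474/25)² = 2172676/625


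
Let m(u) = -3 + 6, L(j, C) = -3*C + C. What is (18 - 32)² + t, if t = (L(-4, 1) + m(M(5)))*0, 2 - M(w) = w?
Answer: 196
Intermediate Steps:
L(j, C) = -2*C
M(w) = 2 - w
m(u) = 3
t = 0 (t = (-2*1 + 3)*0 = (-2 + 3)*0 = 1*0 = 0)
(18 - 32)² + t = (18 - 32)² + 0 = (-14)² + 0 = 196 + 0 = 196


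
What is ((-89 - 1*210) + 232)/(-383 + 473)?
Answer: -67/90 ≈ -0.74444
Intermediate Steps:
((-89 - 1*210) + 232)/(-383 + 473) = ((-89 - 210) + 232)/90 = (-299 + 232)*(1/90) = -67*1/90 = -67/90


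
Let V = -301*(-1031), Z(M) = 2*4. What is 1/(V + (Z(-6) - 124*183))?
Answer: 1/287647 ≈ 3.4765e-6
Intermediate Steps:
Z(M) = 8
V = 310331
1/(V + (Z(-6) - 124*183)) = 1/(310331 + (8 - 124*183)) = 1/(310331 + (8 - 22692)) = 1/(310331 - 22684) = 1/287647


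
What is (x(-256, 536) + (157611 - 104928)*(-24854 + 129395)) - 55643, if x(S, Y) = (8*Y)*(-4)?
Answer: 5507460708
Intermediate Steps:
x(S, Y) = -32*Y
(x(-256, 536) + (157611 - 104928)*(-24854 + 129395)) - 55643 = (-32*536 + (157611 - 104928)*(-24854 + 129395)) - 55643 = (-17152 + 52683*104541) - 55643 = (-17152 + 5507533503) - 55643 = 5507516351 - 55643 = 5507460708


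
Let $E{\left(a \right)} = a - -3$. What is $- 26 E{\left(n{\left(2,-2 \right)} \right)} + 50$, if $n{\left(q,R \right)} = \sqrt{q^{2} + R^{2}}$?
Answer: $-28 - 52 \sqrt{2} \approx -101.54$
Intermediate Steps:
$n{\left(q,R \right)} = \sqrt{R^{2} + q^{2}}$
$E{\left(a \right)} = 3 + a$ ($E{\left(a \right)} = a + 3 = 3 + a$)
$- 26 E{\left(n{\left(2,-2 \right)} \right)} + 50 = - 26 \left(3 + \sqrt{\left(-2\right)^{2} + 2^{2}}\right) + 50 = - 26 \left(3 + \sqrt{4 + 4}\right) + 50 = - 26 \left(3 + \sqrt{8}\right) + 50 = - 26 \left(3 + 2 \sqrt{2}\right) + 50 = \left(-78 - 52 \sqrt{2}\right) + 50 = -28 - 52 \sqrt{2}$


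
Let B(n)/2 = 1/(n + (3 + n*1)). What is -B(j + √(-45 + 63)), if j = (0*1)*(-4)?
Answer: 2/21 - 4*√2/21 ≈ -0.17414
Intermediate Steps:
j = 0 (j = 0*(-4) = 0)
B(n) = 2/(3 + 2*n) (B(n) = 2/(n + (3 + n*1)) = 2/(n + (3 + n)) = 2/(3 + 2*n))
-B(j + √(-45 + 63)) = -2/(3 + 2*(0 + √(-45 + 63))) = -2/(3 + 2*(0 + √18)) = -2/(3 + 2*(0 + 3*√2)) = -2/(3 + 2*(3*√2)) = -2/(3 + 6*√2)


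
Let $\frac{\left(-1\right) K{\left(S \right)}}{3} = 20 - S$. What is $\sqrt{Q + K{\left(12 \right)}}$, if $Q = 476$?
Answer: $2 \sqrt{113} \approx 21.26$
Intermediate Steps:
$K{\left(S \right)} = -60 + 3 S$ ($K{\left(S \right)} = - 3 \left(20 - S\right) = -60 + 3 S$)
$\sqrt{Q + K{\left(12 \right)}} = \sqrt{476 + \left(-60 + 3 \cdot 12\right)} = \sqrt{476 + \left(-60 + 36\right)} = \sqrt{476 - 24} = \sqrt{452} = 2 \sqrt{113}$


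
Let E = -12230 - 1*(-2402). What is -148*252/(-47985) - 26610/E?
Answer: 13043063/3742830 ≈ 3.4848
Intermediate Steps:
E = -9828 (E = -12230 + 2402 = -9828)
-148*252/(-47985) - 26610/E = -148*252/(-47985) - 26610/(-9828) = -37296*(-1/47985) - 26610*(-1/9828) = 1776/2285 + 4435/1638 = 13043063/3742830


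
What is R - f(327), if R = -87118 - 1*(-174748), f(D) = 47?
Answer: 87583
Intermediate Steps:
R = 87630 (R = -87118 + 174748 = 87630)
R - f(327) = 87630 - 1*47 = 87630 - 47 = 87583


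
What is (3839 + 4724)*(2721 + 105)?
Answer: 24199038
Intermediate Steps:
(3839 + 4724)*(2721 + 105) = 8563*2826 = 24199038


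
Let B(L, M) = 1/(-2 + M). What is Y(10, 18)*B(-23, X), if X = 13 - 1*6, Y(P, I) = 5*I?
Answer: 18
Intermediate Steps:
X = 7 (X = 13 - 6 = 7)
Y(10, 18)*B(-23, X) = (5*18)/(-2 + 7) = 90/5 = 90*(⅕) = 18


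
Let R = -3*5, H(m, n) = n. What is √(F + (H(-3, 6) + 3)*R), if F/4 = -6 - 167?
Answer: I*√827 ≈ 28.758*I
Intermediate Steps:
R = -15
F = -692 (F = 4*(-6 - 167) = 4*(-173) = -692)
√(F + (H(-3, 6) + 3)*R) = √(-692 + (6 + 3)*(-15)) = √(-692 + 9*(-15)) = √(-692 - 135) = √(-827) = I*√827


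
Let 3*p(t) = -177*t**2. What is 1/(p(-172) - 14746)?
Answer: -1/1760202 ≈ -5.6812e-7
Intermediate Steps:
p(t) = -59*t**2 (p(t) = (-177*t**2)/3 = -59*t**2)
1/(p(-172) - 14746) = 1/(-59*(-172)**2 - 14746) = 1/(-59*29584 - 14746) = 1/(-1745456 - 14746) = 1/(-1760202) = -1/1760202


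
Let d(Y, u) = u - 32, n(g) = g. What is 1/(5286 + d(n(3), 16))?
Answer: 1/5270 ≈ 0.00018975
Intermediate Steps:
d(Y, u) = -32 + u
1/(5286 + d(n(3), 16)) = 1/(5286 + (-32 + 16)) = 1/(5286 - 16) = 1/5270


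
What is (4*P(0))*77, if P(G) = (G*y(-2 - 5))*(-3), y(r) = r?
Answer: 0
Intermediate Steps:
P(G) = 21*G (P(G) = (G*(-2 - 5))*(-3) = (G*(-7))*(-3) = -7*G*(-3) = 21*G)
(4*P(0))*77 = (4*(21*0))*77 = (4*0)*77 = 0*77 = 0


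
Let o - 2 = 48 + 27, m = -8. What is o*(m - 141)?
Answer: -11473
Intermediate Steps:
o = 77 (o = 2 + (48 + 27) = 2 + 75 = 77)
o*(m - 141) = 77*(-8 - 141) = 77*(-149) = -11473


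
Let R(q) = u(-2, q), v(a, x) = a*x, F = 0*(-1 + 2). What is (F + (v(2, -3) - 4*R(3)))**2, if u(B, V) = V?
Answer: 324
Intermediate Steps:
F = 0 (F = 0*1 = 0)
R(q) = q
(F + (v(2, -3) - 4*R(3)))**2 = (0 + (2*(-3) - 4*3))**2 = (0 + (-6 - 12))**2 = (0 - 18)**2 = (-18)**2 = 324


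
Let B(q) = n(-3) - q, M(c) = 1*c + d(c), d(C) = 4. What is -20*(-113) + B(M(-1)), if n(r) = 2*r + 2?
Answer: 2253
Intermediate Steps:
n(r) = 2 + 2*r
M(c) = 4 + c (M(c) = 1*c + 4 = c + 4 = 4 + c)
B(q) = -4 - q (B(q) = (2 + 2*(-3)) - q = (2 - 6) - q = -4 - q)
-20*(-113) + B(M(-1)) = -20*(-113) + (-4 - (4 - 1)) = 2260 + (-4 - 1*3) = 2260 + (-4 - 3) = 2260 - 7 = 2253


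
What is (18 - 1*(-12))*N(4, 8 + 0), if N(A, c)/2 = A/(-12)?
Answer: -20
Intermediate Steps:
N(A, c) = -A/6 (N(A, c) = 2*(A/(-12)) = 2*(A*(-1/12)) = 2*(-A/12) = -A/6)
(18 - 1*(-12))*N(4, 8 + 0) = (18 - 1*(-12))*(-⅙*4) = (18 + 12)*(-⅔) = 30*(-⅔) = -20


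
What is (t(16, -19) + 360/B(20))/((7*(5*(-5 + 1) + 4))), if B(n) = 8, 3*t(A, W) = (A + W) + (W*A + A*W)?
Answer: 17/12 ≈ 1.4167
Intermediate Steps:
t(A, W) = A/3 + W/3 + 2*A*W/3 (t(A, W) = ((A + W) + (W*A + A*W))/3 = ((A + W) + (A*W + A*W))/3 = ((A + W) + 2*A*W)/3 = (A + W + 2*A*W)/3 = A/3 + W/3 + 2*A*W/3)
(t(16, -19) + 360/B(20))/((7*(5*(-5 + 1) + 4))) = (((⅓)*16 + (⅓)*(-19) + (⅔)*16*(-19)) + 360/8)/((7*(5*(-5 + 1) + 4))) = ((16/3 - 19/3 - 608/3) + 360*(⅛))/((7*(5*(-4) + 4))) = (-611/3 + 45)/((7*(-20 + 4))) = -476/(3*(7*(-16))) = -476/3/(-112) = -476/3*(-1/112) = 17/12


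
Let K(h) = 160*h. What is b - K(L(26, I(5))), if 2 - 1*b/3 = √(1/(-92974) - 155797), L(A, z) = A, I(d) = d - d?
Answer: -4154 - 3*I*√1346734924119746/92974 ≈ -4154.0 - 1184.1*I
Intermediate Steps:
I(d) = 0
b = 6 - 3*I*√1346734924119746/92974 (b = 6 - 3*√(1/(-92974) - 155797) = 6 - 3*√(-1/92974 - 155797) = 6 - 3*I*√1346734924119746/92974 ≈ 6.0 - 1184.1*I)
b - K(L(26, I(5))) = (6 - 3*I*√1346734924119746/92974) - 160*26 = (6 - 3*I*√1346734924119746/92974) - 1*4160 = (6 - 3*I*√1346734924119746/92974) - 4160 = -4154 - 3*I*√1346734924119746/92974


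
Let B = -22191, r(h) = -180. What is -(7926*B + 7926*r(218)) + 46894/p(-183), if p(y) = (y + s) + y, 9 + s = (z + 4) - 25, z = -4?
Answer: 35462485753/200 ≈ 1.7731e+8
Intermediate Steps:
s = -34 (s = -9 + ((-4 + 4) - 25) = -9 + (0 - 25) = -9 - 25 = -34)
p(y) = -34 + 2*y (p(y) = (y - 34) + y = (-34 + y) + y = -34 + 2*y)
-(7926*B + 7926*r(218)) + 46894/p(-183) = -7926/(1/(-22191 - 180)) + 46894/(-34 + 2*(-183)) = -7926/(1/(-22371)) + 46894/(-34 - 366) = -7926/(-1/22371) + 46894/(-400) = -7926*(-22371) + 46894*(-1/400) = 177312546 - 23447/200 = 35462485753/200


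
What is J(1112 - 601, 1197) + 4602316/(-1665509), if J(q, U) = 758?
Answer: 1257853506/1665509 ≈ 755.24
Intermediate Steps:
J(1112 - 601, 1197) + 4602316/(-1665509) = 758 + 4602316/(-1665509) = 758 + 4602316*(-1/1665509) = 758 - 4602316/1665509 = 1257853506/1665509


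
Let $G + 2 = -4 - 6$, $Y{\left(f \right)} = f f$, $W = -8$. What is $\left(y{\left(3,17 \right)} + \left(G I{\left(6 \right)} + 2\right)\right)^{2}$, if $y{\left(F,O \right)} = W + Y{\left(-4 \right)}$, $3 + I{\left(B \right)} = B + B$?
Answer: $9604$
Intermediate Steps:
$I{\left(B \right)} = -3 + 2 B$ ($I{\left(B \right)} = -3 + \left(B + B\right) = -3 + 2 B$)
$Y{\left(f \right)} = f^{2}$
$G = -12$ ($G = -2 - 10 = -12$)
$y{\left(F,O \right)} = 8$ ($y{\left(F,O \right)} = -8 + \left(-4\right)^{2} = -8 + 16 = 8$)
$\left(y{\left(3,17 \right)} + \left(G I{\left(6 \right)} + 2\right)\right)^{2} = \left(8 + \left(- 12 \left(-3 + 2 \cdot 6\right) + 2\right)\right)^{2} = \left(8 + \left(- 12 \left(-3 + 12\right) + 2\right)\right)^{2} = \left(8 + \left(\left(-12\right) 9 + 2\right)\right)^{2} = \left(8 + \left(-108 + 2\right)\right)^{2} = \left(8 - 106\right)^{2} = \left(-98\right)^{2} = 9604$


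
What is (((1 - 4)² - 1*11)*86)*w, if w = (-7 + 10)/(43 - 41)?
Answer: -258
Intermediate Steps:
w = 3/2 ≈ 1.5000
(((1 - 4)² - 1*11)*86)*w = (((1 - 4)² - 1*11)*86)*(3/2) = (((-3)² - 11)*86)*(3/2) = ((9 - 11)*86)*(3/2) = -2*86*(3/2) = -172*3/2 = -258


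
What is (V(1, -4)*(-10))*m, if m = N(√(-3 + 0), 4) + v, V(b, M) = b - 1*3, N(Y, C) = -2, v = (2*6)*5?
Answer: 1160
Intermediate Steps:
v = 60 (v = 12*5 = 60)
V(b, M) = -3 + b (V(b, M) = b - 3 = -3 + b)
m = 58 (m = -2 + 60 = 58)
(V(1, -4)*(-10))*m = ((-3 + 1)*(-10))*58 = -2*(-10)*58 = 20*58 = 1160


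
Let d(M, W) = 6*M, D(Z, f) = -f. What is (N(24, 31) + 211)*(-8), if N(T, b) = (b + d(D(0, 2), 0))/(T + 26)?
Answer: -42276/25 ≈ -1691.0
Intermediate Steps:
N(T, b) = (-12 + b)/(26 + T) (N(T, b) = (b + 6*(-1*2))/(T + 26) = (b + 6*(-2))/(26 + T) = (b - 12)/(26 + T) = (-12 + b)/(26 + T))
(N(24, 31) + 211)*(-8) = ((-12 + 31)/(26 + 24) + 211)*(-8) = (19/50 + 211)*(-8) = (10569/50)*(-8) = -42276/25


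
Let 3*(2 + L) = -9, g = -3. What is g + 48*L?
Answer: -243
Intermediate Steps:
L = -5 (L = -2 + (⅓)*(-9) = -2 - 3 = -5)
g + 48*L = -3 + 48*(-5) = -3 - 240 = -243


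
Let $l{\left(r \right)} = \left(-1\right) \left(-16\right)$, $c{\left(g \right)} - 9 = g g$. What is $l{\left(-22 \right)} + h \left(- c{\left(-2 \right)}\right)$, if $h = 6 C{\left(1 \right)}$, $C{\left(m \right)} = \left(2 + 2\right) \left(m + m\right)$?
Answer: $-608$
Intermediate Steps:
$c{\left(g \right)} = 9 + g^{2}$ ($c{\left(g \right)} = 9 + g g = 9 + g^{2}$)
$l{\left(r \right)} = 16$
$C{\left(m \right)} = 8 m$ ($C{\left(m \right)} = 4 \cdot 2 m = 8 m$)
$h = 48$ ($h = 6 \cdot 8 \cdot 1 = 6 \cdot 8 = 48$)
$l{\left(-22 \right)} + h \left(- c{\left(-2 \right)}\right) = 16 + 48 \left(- (9 + \left(-2\right)^{2})\right) = 16 + 48 \left(- (9 + 4)\right) = 16 + 48 \left(\left(-1\right) 13\right) = 16 + 48 \left(-13\right) = 16 - 624 = -608$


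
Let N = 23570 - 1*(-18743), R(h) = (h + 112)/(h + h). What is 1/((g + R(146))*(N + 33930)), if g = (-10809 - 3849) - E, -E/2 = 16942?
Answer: 146/214023631375 ≈ 6.8217e-10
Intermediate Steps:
E = -33884 (E = -2*16942 = -33884)
R(h) = (112 + h)/(2*h) (R(h) = (112 + h)/((2*h)) = (112 + h)*(1/(2*h)) = (112 + h)/(2*h))
N = 42313 (N = 23570 + 18743 = 42313)
g = 19226 (g = (-10809 - 3849) - 1*(-33884) = -14658 + 33884 = 19226)
1/((g + R(146))*(N + 33930)) = 1/((19226 + (½)*(112 + 146)/146)*(42313 + 33930)) = 1/((19226 + (½)*(1/146)*258)*76243) = 1/((19226 + 129/146)*76243) = 1/((2807125/146)*76243) = 1/(214023631375/146) = 146/214023631375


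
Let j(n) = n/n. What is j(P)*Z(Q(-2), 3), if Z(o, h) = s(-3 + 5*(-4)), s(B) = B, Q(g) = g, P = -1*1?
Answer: -23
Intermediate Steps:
P = -1
Z(o, h) = -23 (Z(o, h) = -3 + 5*(-4) = -3 - 20 = -23)
j(n) = 1
j(P)*Z(Q(-2), 3) = 1*(-23) = -23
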